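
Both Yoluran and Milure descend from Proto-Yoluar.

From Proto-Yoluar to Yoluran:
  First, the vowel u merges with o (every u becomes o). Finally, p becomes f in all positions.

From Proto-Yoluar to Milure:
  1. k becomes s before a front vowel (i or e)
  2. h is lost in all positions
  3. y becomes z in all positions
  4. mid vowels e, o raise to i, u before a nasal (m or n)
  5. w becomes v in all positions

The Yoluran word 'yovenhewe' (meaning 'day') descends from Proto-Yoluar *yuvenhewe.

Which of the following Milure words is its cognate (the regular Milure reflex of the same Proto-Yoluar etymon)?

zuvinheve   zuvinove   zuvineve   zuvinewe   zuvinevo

Milure: *yuvenhewe > yuvenewe > zuvenewe > zuvinewe > zuvineve  (by h-loss, unconditioned shift, pre-nasal raising, unconditioned shift)
The other candidates each miss or misapply at least one Milure change.

zuvineve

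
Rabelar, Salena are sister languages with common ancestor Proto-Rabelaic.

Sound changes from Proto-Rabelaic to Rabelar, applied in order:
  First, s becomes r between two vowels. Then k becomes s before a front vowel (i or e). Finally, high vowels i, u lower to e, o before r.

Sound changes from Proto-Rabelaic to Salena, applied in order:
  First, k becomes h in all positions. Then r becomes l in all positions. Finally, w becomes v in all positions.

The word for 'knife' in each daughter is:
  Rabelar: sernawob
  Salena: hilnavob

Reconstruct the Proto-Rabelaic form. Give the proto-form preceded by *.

*kirnawob

Position 3: Rabelar has r, Salena has l. Taking the neighbouring segments as reconstructed: Rabelar r can only go back to *r; Salena l could go back to *l or *r — the one source consistent with every daughter is *r.
Position 1: Rabelar has s, Salena has h. Taking the neighbouring segments as reconstructed: Rabelar s could go back to *k or *s; Salena h could go back to *k or *h — the one source consistent with every daughter is *k.
Verify the candidate proto-form against each daughter:
Rabelar: *kirnawob
  kirnawob (rule 1 does not apply)
  kirnawob → sirnawob   [palatalisation]
  sirnawob → sernawob   [pre-rhotic lowering]
  giving Rabelar sernawob.
Salena: *kirnawob
  kirnawob → hirnawob   [unconditioned shift]
  hirnawob → hilnawob   [unconditioned shift]
  hilnawob → hilnavob   [unconditioned shift]
  giving Salena hilnavob.
No other proto-form is consistent with every reflex, so the reconstruction is *kirnawob.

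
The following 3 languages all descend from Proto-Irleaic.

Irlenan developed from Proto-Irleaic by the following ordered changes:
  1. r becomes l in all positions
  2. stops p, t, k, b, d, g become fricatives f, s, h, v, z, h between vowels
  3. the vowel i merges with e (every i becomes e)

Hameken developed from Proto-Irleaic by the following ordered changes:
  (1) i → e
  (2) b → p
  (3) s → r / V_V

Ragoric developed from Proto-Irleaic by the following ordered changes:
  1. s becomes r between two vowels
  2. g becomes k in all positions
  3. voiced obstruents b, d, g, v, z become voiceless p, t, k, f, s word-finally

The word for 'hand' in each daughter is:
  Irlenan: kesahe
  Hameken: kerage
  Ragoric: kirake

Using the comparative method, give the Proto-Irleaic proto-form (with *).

Position 3: Irlenan has s, Hameken has r, Ragoric has r. Taking the neighbouring segments as reconstructed: Irlenan s could go back to *t or *s; Hameken r could go back to *s or *r; Ragoric r could go back to *s or *r — the one source consistent with every daughter is *s.
Position 2: Irlenan has e, Hameken has e, Ragoric has i. Ragoric preserves i here (none of its changes turn any other segment into i), so the proto-segment is *i.
Position 5: Irlenan has h, Hameken has g, Ragoric has k. Hameken preserves g here (none of its changes turn any other segment into g), so the proto-segment is *g.
Verify the candidate proto-form against each daughter:
Irlenan: start from *kisage.
  rule 1: no change — kisage
  rule 2 (intervocalic lenition): kisage → kisahe
  rule 3 (vowel merger): kisahe → kesahe
  ⇒ Irlenan kesahe
Hameken: *kisage
  kisage → kesage   [vowel merger]
  kesage (rule 2 does not apply)
  kesage → kerage   [rhotacism]
  giving Hameken kerage.
Ragoric: start from *kisage.
  rule 1 (rhotacism): kisage → kirage
  rule 2 (unconditioned shift): kirage → kirake
  rule 3: no change — kirake
  ⇒ Ragoric kirake
No other proto-form is consistent with every reflex, so the reconstruction is *kisage.

*kisage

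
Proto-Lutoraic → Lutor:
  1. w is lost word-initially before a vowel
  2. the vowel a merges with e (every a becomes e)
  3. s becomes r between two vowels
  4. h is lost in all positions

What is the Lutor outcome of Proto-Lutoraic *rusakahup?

Lutor: start from *rusakahup.
  rule 1: no change — rusakahup
  rule 2 (vowel merger): rusakahup → rusekehup
  rule 3 (rhotacism): rusekehup → rurekehup
  rule 4 (h-loss): rurekehup → rurekeup
  ⇒ Lutor rurekeup

rurekeup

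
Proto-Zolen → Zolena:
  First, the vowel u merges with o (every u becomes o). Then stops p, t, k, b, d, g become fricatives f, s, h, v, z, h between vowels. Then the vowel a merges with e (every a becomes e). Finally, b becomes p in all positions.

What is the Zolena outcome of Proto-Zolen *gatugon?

gesohon

Zolena: start from *gatugon.
  rule 1 (vowel merger): gatugon → gatogon
  rule 2 (intervocalic lenition): gatogon → gasohon
  rule 3 (vowel merger): gasohon → gesohon
  rule 4: no change — gesohon
  ⇒ Zolena gesohon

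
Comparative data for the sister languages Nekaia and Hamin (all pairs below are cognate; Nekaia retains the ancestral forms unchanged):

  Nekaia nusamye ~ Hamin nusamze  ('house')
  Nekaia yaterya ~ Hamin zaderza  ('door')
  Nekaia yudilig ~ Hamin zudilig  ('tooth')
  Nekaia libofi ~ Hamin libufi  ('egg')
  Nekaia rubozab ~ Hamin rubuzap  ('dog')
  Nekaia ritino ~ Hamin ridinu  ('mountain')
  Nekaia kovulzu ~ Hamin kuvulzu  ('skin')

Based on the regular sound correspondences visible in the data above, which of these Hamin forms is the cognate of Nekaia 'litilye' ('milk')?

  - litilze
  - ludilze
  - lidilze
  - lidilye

ritino ~ ridinu — Nekaia t corresponds to Hamin d between vowels (before a front vowel).
nusamye ~ nusamze — Nekaia y corresponds to Hamin z after a consonant, before a front vowel.
Applying these to Nekaia 'litilye':
  litilye → lidilye   (t→d between vowels (before a front vowel))
  lidilye → lidilze   (y→z after a consonant, before a front vowel)
So the Hamin cognate is 'lidilze'.

lidilze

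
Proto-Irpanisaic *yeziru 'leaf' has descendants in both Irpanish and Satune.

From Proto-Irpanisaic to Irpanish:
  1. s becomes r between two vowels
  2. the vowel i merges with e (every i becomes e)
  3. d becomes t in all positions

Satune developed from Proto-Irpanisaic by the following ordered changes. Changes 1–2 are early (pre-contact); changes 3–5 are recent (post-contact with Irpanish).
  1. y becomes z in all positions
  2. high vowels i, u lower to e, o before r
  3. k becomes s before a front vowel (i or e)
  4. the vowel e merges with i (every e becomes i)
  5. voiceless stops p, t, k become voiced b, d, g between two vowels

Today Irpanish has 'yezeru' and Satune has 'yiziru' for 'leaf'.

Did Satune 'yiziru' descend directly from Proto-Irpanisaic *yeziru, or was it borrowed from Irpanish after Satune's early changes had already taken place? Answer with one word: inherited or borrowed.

If inherited, *yeziru would pass through all of Satune's changes:
Satune: *yeziru > zeziru > zezeru > ziziru  (by unconditioned shift, pre-rhotic lowering, vowel merger)
If borrowed from Irpanish 'yezeru' after the early changes, it would undergo only the recent ones:
  rule 3 (palatalisation): no change (yezeru)
  rule 4 (vowel merger): yezeru → yiziru
  rule 5 (intervocalic voicing): no change (yiziru)
  ⇒ as a loan: yiziru
Satune 'yiziru' matches the loan outcome 'yiziru', not the inherited 'ziziru' — it skipped the early Satune changes, so it was borrowed from Irpanish.

borrowed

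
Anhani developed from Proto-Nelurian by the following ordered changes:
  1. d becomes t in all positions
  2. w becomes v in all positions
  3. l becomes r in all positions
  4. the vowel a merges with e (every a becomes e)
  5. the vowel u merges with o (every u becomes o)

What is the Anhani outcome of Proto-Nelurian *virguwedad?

virgovetet

Anhani: start from *virguwedad.
  rule 1 (unconditioned shift): virguwedad → virguwetat
  rule 2 (unconditioned shift): virguwetat → virguvetat
  rule 3: no change — virguvetat
  rule 4 (vowel merger): virguvetat → virguvetet
  rule 5 (vowel merger): virguvetet → virgovetet
  ⇒ Anhani virgovetet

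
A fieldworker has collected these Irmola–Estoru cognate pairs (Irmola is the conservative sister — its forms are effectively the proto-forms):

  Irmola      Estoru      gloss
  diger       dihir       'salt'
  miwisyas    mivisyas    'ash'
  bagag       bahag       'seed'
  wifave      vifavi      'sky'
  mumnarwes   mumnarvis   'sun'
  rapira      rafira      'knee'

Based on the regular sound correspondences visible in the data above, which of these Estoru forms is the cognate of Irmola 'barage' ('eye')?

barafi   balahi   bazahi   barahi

diger ~ dihir — Irmola g corresponds to Estoru h between vowels (before a front vowel).
wifave ~ vifavi — Irmola e corresponds to Estoru i word-finally.
Applying these to Irmola 'barage':
  barage → barahe   (g→h between vowels (before a front vowel))
  barahe → barahi   (e→i word-finally)
So the Estoru cognate is 'barahi'.

barahi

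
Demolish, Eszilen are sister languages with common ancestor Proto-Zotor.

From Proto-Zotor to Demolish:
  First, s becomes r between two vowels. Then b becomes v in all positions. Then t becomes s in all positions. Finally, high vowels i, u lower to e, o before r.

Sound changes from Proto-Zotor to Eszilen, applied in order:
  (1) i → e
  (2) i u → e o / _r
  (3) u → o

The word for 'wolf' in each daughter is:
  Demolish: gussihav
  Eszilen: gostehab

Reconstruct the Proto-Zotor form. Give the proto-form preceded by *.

*gustihab

Position 4: Demolish has s, Eszilen has t. Eszilen preserves t here (none of its changes turn any other segment into t), so the proto-segment is *t.
Position 5: Demolish has i, Eszilen has e. Demolish preserves i here (none of its changes turn any other segment into i), so the proto-segment is *i.
Position 8: Demolish has v, Eszilen has b. Eszilen preserves b here (none of its changes turn any other segment into b), so the proto-segment is *b.
Continuing position by position gives *gustihab; check it forward:
Demolish: *gustihab > gustihav > gussihav  (by unconditioned shift, unconditioned shift)
Eszilen: start from *gustihab.
  rule 1 (vowel merger): gustihab → gustehab
  rule 2: no change — gustehab
  rule 3 (vowel merger): gustehab → gostehab
  ⇒ Eszilen gostehab
*gustihab is the unique common source.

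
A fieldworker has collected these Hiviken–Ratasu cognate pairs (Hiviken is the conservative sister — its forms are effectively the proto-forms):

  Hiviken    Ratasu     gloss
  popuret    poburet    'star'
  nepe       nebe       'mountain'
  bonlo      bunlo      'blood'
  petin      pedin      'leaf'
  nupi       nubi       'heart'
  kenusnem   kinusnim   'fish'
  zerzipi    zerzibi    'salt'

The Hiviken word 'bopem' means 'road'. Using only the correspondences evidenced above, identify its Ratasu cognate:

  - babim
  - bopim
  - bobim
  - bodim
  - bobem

bobim

nepe ~ nebe — Hiviken p corresponds to Ratasu b between vowels (before a front vowel).
kenusnem ~ kinusnim — Hiviken e corresponds to Ratasu i after a consonant, before a nasal.
Applying these to Hiviken 'bopem':
  bopem → bobem   (p→b between vowels (before a front vowel))
  bobem → bobim   (e→i after a consonant, before a nasal)
So the Ratasu cognate is 'bobim'.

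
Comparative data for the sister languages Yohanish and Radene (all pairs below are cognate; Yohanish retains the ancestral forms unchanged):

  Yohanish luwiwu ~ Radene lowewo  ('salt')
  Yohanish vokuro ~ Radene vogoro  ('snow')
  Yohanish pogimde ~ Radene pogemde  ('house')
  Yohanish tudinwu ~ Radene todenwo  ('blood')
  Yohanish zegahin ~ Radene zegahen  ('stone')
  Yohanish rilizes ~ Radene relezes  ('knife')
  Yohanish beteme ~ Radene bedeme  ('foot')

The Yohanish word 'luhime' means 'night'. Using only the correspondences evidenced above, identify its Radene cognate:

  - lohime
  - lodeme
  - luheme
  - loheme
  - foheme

luwiwu ~ lowewo, tudinwu ~ todenwo — Yohanish u corresponds to Radene o after a consonant, before a consonant other than r, m, n, p, b, f, v.
pogimde ~ pogemde — Yohanish i corresponds to Radene e after a consonant, before a nasal.
Applying these to Yohanish 'luhime':
  luhime → lohime   (u→o after a consonant, before a consonant other than r, m, n, p, b, f, v)
  lohime → loheme   (i→e after a consonant, before a nasal)
So the Radene cognate is 'loheme'.

loheme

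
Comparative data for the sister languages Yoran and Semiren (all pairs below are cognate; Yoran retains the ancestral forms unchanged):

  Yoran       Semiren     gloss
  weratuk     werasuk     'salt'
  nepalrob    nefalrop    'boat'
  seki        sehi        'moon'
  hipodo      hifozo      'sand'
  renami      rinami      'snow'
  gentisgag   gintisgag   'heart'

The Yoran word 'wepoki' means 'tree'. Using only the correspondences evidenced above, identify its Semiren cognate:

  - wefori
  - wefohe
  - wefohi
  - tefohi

wefohi

hipodo ~ hifozo — Yoran p corresponds to Semiren f between vowels (before a back vowel).
seki ~ sehi — Yoran k corresponds to Semiren h between vowels (before a front vowel).
Applying these to Yoran 'wepoki':
  wepoki → wefoki   (p→f between vowels (before a back vowel))
  wefoki → wefohi   (k→h between vowels (before a front vowel))
So the Semiren cognate is 'wefohi'.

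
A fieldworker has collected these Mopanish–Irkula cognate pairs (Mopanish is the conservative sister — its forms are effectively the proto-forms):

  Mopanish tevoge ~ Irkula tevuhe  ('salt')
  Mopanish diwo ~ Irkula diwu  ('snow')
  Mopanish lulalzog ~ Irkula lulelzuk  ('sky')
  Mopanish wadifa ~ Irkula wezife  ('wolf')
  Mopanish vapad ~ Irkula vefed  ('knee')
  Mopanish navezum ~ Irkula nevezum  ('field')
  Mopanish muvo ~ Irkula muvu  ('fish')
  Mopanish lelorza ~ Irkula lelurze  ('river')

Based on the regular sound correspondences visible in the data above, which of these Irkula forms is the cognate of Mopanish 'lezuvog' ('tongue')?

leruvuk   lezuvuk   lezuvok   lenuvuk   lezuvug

lezuvuk

tevoge ~ tevuhe, lulalzog ~ lulelzuk — Mopanish o corresponds to Irkula u after a consonant, before a consonant other than r, m, n, p, b, f, v.
lulalzog ~ lulelzuk — Mopanish g corresponds to Irkula k word-finally.
Applying these to Mopanish 'lezuvog':
  lezuvog → lezuvug   (o→u after a consonant, before a consonant other than r, m, n, p, b, f, v)
  lezuvug → lezuvuk   (g→k word-finally)
So the Irkula cognate is 'lezuvuk'.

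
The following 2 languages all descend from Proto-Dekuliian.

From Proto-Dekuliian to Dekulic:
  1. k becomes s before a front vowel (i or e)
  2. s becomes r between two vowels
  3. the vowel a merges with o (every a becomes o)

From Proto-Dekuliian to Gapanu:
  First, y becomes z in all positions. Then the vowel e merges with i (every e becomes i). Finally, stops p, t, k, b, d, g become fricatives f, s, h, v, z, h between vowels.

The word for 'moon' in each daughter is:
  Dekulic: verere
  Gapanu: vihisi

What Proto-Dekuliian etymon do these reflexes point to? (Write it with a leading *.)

*vekese

Position 6: Dekulic has e, Gapanu has i. Dekulic preserves e here (none of its changes turn any other segment into e), so the proto-segment is *e.
Position 3: Dekulic has r, Gapanu has h. Taking the neighbouring segments as reconstructed: Dekulic r could go back to *k or *s or *r; Gapanu h could go back to *k or *g or *h — the one source consistent with every daughter is *k.
Position 2: Dekulic has e, Gapanu has i. Dekulic preserves e here (none of its changes turn any other segment into e), so the proto-segment is *e.
Continuing position by position gives *vekese; check it forward:
Dekulic: start from *vekese.
  rule 1 (palatalisation): vekese → vesese
  rule 2 (rhotacism): vesese → verere
  rule 3: no change — verere
  ⇒ Dekulic verere
Gapanu: *vekese
  vekese (rule 1 does not apply)
  vekese → vikisi   [vowel merger]
  vikisi → vihisi   [intervocalic lenition]
  giving Gapanu vihisi.
Only *vekese yields all of Dekulic verere, Gapanu vihisi.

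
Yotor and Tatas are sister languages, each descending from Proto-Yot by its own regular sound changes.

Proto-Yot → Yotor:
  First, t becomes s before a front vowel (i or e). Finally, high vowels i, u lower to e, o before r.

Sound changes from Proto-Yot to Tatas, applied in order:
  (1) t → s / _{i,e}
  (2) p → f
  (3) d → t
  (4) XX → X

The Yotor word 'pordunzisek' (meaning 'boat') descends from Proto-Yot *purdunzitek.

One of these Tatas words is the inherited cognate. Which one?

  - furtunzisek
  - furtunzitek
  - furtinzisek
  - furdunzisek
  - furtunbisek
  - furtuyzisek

Tatas: *purdunzitek > purdunzisek > furdunzisek > furtunzisek  (by palatalisation, unconditioned shift, unconditioned shift)
The other candidates each miss or misapply at least one Tatas change.

furtunzisek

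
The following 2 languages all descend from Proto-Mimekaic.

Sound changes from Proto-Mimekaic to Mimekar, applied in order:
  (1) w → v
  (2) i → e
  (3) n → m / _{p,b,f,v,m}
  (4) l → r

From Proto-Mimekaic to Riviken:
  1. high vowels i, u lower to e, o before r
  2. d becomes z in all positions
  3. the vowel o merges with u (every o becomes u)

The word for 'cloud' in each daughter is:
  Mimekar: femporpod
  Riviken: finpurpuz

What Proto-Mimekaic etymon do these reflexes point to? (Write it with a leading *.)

*finporpod

Position 8: Mimekar has o, Riviken has u. Mimekar preserves o here (none of its changes turn any other segment into o), so the proto-segment is *o.
Position 2: Mimekar has e, Riviken has i. Riviken preserves i here (none of its changes turn any other segment into i), so the proto-segment is *i.
Position 9: Mimekar has d, Riviken has z. Mimekar preserves d here (none of its changes turn any other segment into d), so the proto-segment is *d.
Continuing position by position gives *finporpod; check it forward:
Mimekar: *finporpod
  finporpod (rule 1 does not apply)
  finporpod → fenporpod   [vowel merger]
  fenporpod → femporpod   [nasal place assimilation]
  femporpod (rule 4 does not apply)
  giving Mimekar femporpod.
Riviken: *finporpod > finporpoz > finpurpuz  (by unconditioned shift, vowel merger)
Only *finporpod yields all of Mimekar femporpod, Riviken finpurpuz.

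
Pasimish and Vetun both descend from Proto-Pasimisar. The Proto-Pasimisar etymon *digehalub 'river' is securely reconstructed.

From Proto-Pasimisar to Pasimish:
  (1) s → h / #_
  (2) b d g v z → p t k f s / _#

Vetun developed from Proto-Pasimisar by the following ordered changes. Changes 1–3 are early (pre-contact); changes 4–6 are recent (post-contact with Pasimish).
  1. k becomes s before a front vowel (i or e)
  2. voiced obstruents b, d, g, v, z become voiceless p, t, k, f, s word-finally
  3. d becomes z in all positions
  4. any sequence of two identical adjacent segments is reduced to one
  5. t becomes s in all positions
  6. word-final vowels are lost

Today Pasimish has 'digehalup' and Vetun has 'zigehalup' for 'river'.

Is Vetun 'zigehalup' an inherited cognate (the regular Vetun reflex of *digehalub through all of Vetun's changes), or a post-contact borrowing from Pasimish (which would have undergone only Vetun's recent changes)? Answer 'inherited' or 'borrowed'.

inherited

If inherited, *digehalub would pass through all of Vetun's changes:
Vetun: start from *digehalub.
  rule 1: no change — digehalub
  rule 2 (final devoicing): digehalub → digehalup
  rule 3 (unconditioned shift): digehalup → zigehalup
  rule 4: no change — zigehalup
  rule 5: no change — zigehalup
  rule 6: no change — zigehalup
  ⇒ Vetun zigehalup
If borrowed from Pasimish 'digehalup' after the early changes, it would undergo only the recent ones:
  rule 4 (degemination): no change (digehalup)
  rule 5 (unconditioned shift): no change (digehalup)
  rule 6 (apocope): no change (digehalup)
  ⇒ as a loan: digehalup
Vetun 'zigehalup' matches the inherited outcome exactly, so it is an inherited cognate, not a loan.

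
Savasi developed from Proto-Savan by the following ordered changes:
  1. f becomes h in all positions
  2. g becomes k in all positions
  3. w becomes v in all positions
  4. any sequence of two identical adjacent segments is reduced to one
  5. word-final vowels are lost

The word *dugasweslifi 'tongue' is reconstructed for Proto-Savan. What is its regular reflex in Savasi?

dukasveslih

Savasi: *dugasweslifi
  dugasweslifi → dugasweslihi   [unconditioned shift]
  dugasweslihi → dukasweslihi   [unconditioned shift]
  dukasweslihi → dukasveslihi   [unconditioned shift]
  dukasveslihi (rule 4 does not apply)
  dukasveslihi → dukasveslih   [apocope]
  giving Savasi dukasveslih.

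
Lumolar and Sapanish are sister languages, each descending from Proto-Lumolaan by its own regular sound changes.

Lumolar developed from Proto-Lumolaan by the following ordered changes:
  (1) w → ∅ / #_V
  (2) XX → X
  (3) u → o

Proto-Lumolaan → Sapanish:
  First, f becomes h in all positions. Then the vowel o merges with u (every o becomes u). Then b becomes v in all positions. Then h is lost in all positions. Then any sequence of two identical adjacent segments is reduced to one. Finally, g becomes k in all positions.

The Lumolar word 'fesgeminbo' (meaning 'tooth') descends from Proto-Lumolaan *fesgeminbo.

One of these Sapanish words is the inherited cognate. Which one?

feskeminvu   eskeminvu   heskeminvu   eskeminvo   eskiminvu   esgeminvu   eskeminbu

eskeminvu

Sapanish: start from *fesgeminbo.
  rule 1 (unconditioned shift): fesgeminbo → hesgeminbo
  rule 2 (vowel merger): hesgeminbo → hesgeminbu
  rule 3 (unconditioned shift): hesgeminbu → hesgeminvu
  rule 4 (h-loss): hesgeminvu → esgeminvu
  rule 5: no change — esgeminvu
  rule 6 (unconditioned shift): esgeminvu → eskeminvu
  ⇒ Sapanish eskeminvu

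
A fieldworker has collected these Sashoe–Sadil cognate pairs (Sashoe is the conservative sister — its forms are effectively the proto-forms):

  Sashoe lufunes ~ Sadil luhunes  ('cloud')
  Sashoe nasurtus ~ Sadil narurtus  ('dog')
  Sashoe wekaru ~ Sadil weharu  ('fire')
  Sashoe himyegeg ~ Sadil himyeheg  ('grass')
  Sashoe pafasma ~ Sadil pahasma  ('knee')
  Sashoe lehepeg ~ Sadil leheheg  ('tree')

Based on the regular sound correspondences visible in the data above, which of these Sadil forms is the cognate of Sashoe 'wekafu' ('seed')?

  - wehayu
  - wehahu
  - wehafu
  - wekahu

wekaru ~ weharu — Sashoe k corresponds to Sadil h between vowels (before a back vowel).
lufunes ~ luhunes — Sashoe f corresponds to Sadil h between vowels (before a back vowel).
Applying these to Sashoe 'wekafu':
  wekafu → wehafu   (k→h between vowels (before a back vowel))
  wehafu → wehahu   (f→h between vowels (before a back vowel))
So the Sadil cognate is 'wehahu'.

wehahu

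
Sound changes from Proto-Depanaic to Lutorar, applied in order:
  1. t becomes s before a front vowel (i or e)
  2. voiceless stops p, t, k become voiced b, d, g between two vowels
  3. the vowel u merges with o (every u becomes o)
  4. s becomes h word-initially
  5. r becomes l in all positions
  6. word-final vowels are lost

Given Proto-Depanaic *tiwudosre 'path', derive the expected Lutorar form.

Lutorar: *tiwudosre
  tiwudosre → siwudosre   [palatalisation]
  siwudosre (rule 2 does not apply)
  siwudosre → siwodosre   [vowel merger]
  siwodosre → hiwodosre   [debuccalisation]
  hiwodosre → hiwodosle   [unconditioned shift]
  hiwodosle → hiwodosl   [apocope]
  giving Lutorar hiwodosl.

hiwodosl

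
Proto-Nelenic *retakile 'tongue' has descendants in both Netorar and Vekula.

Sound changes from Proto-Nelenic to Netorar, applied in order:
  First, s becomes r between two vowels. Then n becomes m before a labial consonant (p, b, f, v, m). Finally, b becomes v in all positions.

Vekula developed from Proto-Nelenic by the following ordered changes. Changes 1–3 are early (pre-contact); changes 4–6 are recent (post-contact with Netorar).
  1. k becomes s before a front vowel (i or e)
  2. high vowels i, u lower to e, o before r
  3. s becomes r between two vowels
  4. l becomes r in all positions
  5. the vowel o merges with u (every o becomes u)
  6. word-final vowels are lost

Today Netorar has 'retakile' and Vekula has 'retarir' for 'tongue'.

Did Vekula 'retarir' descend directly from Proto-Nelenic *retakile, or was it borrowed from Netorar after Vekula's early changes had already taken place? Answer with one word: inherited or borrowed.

inherited

If inherited, *retakile would pass through all of Vekula's changes:
Vekula: *retakile
  retakile → retasile   [palatalisation]
  retasile (rule 2 does not apply)
  retasile → retarile   [rhotacism]
  retarile → retarire   [unconditioned shift]
  retarire (rule 5 does not apply)
  retarire → retarir   [apocope]
  giving Vekula retarir.
If borrowed from Netorar 'retakile' after the early changes, it would undergo only the recent ones:
  rule 4 (unconditioned shift): retakile → retakire
  rule 5 (vowel merger): no change (retakire)
  rule 6 (apocope): retakire → retakir
  ⇒ as a loan: retakir
Vekula 'retarir' matches the inherited outcome exactly, so it is an inherited cognate, not a loan.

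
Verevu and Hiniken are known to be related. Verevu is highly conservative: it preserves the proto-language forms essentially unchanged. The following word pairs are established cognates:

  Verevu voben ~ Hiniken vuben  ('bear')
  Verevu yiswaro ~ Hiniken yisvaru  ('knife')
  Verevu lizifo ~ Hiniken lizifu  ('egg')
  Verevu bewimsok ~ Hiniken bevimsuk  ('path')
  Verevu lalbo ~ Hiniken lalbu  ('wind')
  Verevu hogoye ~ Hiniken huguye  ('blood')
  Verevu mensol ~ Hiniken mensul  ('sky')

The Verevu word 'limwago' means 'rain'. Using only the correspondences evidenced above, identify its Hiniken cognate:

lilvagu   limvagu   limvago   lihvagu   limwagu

limvagu

yiswaro ~ yisvaru — Verevu w corresponds to Hiniken v after a consonant, before a back vowel.
yiswaro ~ yisvaru, lizifo ~ lizifu — Verevu o corresponds to Hiniken u word-finally.
Applying these to Verevu 'limwago':
  limwago → limvago   (w→v after a consonant, before a back vowel)
  limvago → limvagu   (o→u word-finally)
So the Hiniken cognate is 'limvagu'.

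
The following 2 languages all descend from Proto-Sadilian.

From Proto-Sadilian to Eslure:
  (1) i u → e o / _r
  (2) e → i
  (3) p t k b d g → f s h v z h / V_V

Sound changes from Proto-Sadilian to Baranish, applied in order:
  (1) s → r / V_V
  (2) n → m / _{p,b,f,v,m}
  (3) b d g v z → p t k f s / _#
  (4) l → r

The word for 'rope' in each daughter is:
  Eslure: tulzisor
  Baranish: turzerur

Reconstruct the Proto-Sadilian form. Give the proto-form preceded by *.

*tulzesur

Position 6: Eslure has s, Baranish has r. Taking the neighbouring segments as reconstructed: Eslure s could go back to *t or *s; Baranish r could go back to *s or *l or *r — the one source consistent with every daughter is *s.
Position 5: Eslure has i, Baranish has e. Baranish preserves e here (none of its changes turn any other segment into e), so the proto-segment is *e.
Continuing position by position gives *tulzesur; check it forward:
Eslure: *tulzesur
  tulzesur → tulzesor   [pre-rhotic lowering]
  tulzesor → tulzisor   [vowel merger]
  tulzisor (rule 3 does not apply)
  giving Eslure tulzisor.
Baranish: *tulzesur
  tulzesur → tulzerur   [rhotacism]
  tulzerur (rule 2 does not apply)
  tulzerur (rule 3 does not apply)
  tulzerur → turzerur   [unconditioned shift]
  giving Baranish turzerur.
*tulzesur is the unique common source.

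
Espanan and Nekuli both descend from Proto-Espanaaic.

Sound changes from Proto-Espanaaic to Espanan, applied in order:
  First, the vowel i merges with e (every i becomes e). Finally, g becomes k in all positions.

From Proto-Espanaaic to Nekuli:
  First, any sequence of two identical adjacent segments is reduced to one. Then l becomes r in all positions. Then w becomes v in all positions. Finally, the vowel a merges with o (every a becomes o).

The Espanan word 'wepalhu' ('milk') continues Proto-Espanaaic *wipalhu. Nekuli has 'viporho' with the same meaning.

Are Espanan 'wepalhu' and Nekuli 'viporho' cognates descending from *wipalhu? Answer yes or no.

Derive the expected Nekuli reflex of *wipalhu:
Nekuli: start from *wipalhu.
  rule 1: no change — wipalhu
  rule 2 (unconditioned shift): wipalhu → wiparhu
  rule 3 (unconditioned shift): wiparhu → viparhu
  rule 4 (vowel merger): viparhu → viporhu
  ⇒ Nekuli viporhu
The regular Nekuli reflex would be 'viporhu', but the attested form is 'viporho'. The correspondence is irregular, so they are not cognates (the Nekuli form has a different source).

no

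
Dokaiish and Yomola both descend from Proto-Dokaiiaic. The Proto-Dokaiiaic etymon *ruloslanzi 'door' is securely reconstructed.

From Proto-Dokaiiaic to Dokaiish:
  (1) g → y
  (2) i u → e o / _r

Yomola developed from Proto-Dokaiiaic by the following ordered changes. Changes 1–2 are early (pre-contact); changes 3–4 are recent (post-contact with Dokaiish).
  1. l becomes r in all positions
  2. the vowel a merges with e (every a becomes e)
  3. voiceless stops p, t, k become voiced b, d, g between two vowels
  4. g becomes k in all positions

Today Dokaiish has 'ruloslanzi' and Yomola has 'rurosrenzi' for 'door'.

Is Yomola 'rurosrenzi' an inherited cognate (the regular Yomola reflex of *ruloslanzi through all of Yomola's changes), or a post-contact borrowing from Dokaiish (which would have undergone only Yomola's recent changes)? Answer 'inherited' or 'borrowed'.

If inherited, *ruloslanzi would pass through all of Yomola's changes:
Yomola: start from *ruloslanzi.
  rule 1 (unconditioned shift): ruloslanzi → rurosranzi
  rule 2 (vowel merger): rurosranzi → rurosrenzi
  rule 3: no change — rurosrenzi
  rule 4: no change — rurosrenzi
  ⇒ Yomola rurosrenzi
If borrowed from Dokaiish 'ruloslanzi' after the early changes, it would undergo only the recent ones:
  rule 3 (intervocalic voicing): no change (ruloslanzi)
  rule 4 (unconditioned shift): no change (ruloslanzi)
  ⇒ as a loan: ruloslanzi
Yomola 'rurosrenzi' matches the inherited outcome exactly, so it is an inherited cognate, not a loan.

inherited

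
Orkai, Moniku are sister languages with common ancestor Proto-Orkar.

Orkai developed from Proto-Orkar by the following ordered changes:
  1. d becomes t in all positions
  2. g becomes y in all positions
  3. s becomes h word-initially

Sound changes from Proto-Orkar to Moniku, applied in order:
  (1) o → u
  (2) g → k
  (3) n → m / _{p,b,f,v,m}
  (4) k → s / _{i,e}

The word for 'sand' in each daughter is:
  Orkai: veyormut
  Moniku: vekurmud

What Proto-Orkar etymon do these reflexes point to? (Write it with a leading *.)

Position 3: Orkai has y, Moniku has k. Taking the neighbouring segments as reconstructed: Orkai y could go back to *g or *y; Moniku k could go back to *k or *g — the one source consistent with every daughter is *g.
Position 8: Orkai has t, Moniku has d. Moniku preserves d here (none of its changes turn any other segment into d), so the proto-segment is *d.
Position 4: Orkai has o, Moniku has u. Orkai preserves o here (none of its changes turn any other segment into o), so the proto-segment is *o.
This points to *vegormud. Verify forward in each daughter:
Orkai: *vegormud > vegormut > veyormut  (by unconditioned shift, unconditioned shift)
Moniku: *vegormud > vegurmud > vekurmud  (by vowel merger, unconditioned shift)
*vegormud is the unique common source.

*vegormud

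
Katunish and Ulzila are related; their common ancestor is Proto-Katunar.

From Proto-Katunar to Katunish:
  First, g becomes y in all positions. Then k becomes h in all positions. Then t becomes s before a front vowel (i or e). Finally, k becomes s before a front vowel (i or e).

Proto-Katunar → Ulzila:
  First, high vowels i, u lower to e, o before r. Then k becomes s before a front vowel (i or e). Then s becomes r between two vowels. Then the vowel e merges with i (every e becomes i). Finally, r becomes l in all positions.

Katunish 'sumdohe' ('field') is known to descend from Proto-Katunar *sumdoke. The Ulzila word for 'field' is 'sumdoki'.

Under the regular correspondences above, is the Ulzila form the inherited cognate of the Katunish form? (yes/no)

Derive the expected Ulzila reflex of *sumdoke:
Ulzila: *sumdoke
  sumdoke (rule 1 does not apply)
  sumdoke → sumdose   [palatalisation]
  sumdose → sumdore   [rhotacism]
  sumdore → sumdori   [vowel merger]
  sumdori → sumdoli   [unconditioned shift]
  giving Ulzila sumdoli.
The regular Ulzila reflex would be 'sumdoli', but the attested form is 'sumdoki'. The correspondence is irregular, so they are not cognates (the Ulzila form has a different source).

no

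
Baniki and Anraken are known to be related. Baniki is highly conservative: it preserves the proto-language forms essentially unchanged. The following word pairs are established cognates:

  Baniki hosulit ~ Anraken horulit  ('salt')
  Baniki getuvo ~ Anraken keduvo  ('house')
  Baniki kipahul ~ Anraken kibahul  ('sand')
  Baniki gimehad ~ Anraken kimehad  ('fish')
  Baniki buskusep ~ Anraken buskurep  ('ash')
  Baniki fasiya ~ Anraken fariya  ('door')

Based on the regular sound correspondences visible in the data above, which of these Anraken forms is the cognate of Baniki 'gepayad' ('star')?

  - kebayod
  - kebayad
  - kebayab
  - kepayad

kebayad

getuvo ~ keduvo — Baniki g corresponds to Anraken k word-initially before a front vowel.
kipahul ~ kibahul — Baniki p corresponds to Anraken b between vowels (before a back vowel).
Applying these to Baniki 'gepayad':
  gepayad → kepayad   (g→k word-initially before a front vowel)
  kepayad → kebayad   (p→b between vowels (before a back vowel))
So the Anraken cognate is 'kebayad'.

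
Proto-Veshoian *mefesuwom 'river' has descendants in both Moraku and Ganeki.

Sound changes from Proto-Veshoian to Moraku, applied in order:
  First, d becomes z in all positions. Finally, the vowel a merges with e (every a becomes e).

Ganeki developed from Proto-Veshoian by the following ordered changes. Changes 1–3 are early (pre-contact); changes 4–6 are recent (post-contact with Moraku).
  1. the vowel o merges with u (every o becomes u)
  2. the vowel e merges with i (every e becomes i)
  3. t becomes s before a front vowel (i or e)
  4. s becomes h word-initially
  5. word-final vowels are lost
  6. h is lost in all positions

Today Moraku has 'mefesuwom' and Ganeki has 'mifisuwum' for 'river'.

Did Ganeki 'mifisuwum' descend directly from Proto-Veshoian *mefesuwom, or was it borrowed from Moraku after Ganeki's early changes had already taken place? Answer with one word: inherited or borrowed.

If inherited, *mefesuwom would pass through all of Ganeki's changes:
Ganeki: start from *mefesuwom.
  rule 1 (vowel merger): mefesuwom → mefesuwum
  rule 2 (vowel merger): mefesuwum → mifisuwum
  rule 3: no change — mifisuwum
  rule 4: no change — mifisuwum
  rule 5: no change — mifisuwum
  rule 6: no change — mifisuwum
  ⇒ Ganeki mifisuwum
If borrowed from Moraku 'mefesuwom' after the early changes, it would undergo only the recent ones:
  rule 4 (debuccalisation): no change (mefesuwom)
  rule 5 (apocope): no change (mefesuwom)
  rule 6 (h-loss): no change (mefesuwom)
  ⇒ as a loan: mefesuwom
Ganeki 'mifisuwum' matches the inherited outcome exactly, so it is an inherited cognate, not a loan.

inherited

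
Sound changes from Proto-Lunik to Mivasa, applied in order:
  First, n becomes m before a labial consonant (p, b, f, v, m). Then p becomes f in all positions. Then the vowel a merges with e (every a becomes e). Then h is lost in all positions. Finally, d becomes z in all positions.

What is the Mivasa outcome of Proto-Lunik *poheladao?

foelezeo

Mivasa: *poheladao > foheladao > foheledeo > foeledeo > foelezeo  (by unconditioned shift, vowel merger, h-loss, unconditioned shift)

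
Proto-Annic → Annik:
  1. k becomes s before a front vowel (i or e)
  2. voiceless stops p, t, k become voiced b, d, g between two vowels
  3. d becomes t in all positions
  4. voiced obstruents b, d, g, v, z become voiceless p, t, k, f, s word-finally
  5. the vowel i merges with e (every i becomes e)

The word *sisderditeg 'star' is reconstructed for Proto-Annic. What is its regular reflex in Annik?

sestertetek

Annik: start from *sisderditeg.
  rule 1: no change — sisderditeg
  rule 2 (intervocalic voicing): sisderditeg → sisderdideg
  rule 3 (unconditioned shift): sisderdideg → sistertiteg
  rule 4 (final devoicing): sistertiteg → sistertitek
  rule 5 (vowel merger): sistertitek → sestertetek
  ⇒ Annik sestertetek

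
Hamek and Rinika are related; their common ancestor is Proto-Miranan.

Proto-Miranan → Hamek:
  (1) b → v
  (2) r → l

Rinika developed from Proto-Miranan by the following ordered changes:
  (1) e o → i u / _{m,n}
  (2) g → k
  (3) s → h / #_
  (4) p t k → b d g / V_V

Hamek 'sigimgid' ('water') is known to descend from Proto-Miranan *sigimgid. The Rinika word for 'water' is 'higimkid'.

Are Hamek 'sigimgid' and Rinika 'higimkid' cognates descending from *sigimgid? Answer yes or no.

Derive the expected Rinika reflex of *sigimgid:
Rinika: *sigimgid > sikimkid > hikimkid > higimkid  (by unconditioned shift, debuccalisation, intervocalic voicing)
Rinika 'higimkid' matches the regular reflex exactly, so the pair is cognate.

yes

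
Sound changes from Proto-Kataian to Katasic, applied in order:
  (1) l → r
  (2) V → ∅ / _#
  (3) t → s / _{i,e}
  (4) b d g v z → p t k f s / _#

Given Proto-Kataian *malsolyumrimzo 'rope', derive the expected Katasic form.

marsoryumrims

Katasic: *malsolyumrimzo > marsoryumrimzo > marsoryumrimz > marsoryumrims  (by unconditioned shift, apocope, final devoicing)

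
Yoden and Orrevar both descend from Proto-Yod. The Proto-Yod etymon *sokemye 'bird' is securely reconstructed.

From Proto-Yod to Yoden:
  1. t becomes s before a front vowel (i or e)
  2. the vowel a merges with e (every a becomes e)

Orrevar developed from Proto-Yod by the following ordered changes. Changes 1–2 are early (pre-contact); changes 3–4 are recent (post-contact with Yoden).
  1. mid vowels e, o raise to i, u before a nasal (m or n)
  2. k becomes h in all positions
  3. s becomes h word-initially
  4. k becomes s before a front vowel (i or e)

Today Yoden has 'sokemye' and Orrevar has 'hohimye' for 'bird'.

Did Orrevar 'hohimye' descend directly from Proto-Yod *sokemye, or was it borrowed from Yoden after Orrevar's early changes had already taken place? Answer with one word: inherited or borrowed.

If inherited, *sokemye would pass through all of Orrevar's changes:
Orrevar: *sokemye
  sokemye → sokimye   [pre-nasal raising]
  sokimye → sohimye   [unconditioned shift]
  sohimye → hohimye   [debuccalisation]
  hohimye (rule 4 does not apply)
  giving Orrevar hohimye.
If borrowed from Yoden 'sokemye' after the early changes, it would undergo only the recent ones:
  rule 3 (debuccalisation): sokemye → hokemye
  rule 4 (palatalisation): hokemye → hosemye
  ⇒ as a loan: hosemye
Orrevar 'hohimye' matches the inherited outcome exactly, so it is an inherited cognate, not a loan.

inherited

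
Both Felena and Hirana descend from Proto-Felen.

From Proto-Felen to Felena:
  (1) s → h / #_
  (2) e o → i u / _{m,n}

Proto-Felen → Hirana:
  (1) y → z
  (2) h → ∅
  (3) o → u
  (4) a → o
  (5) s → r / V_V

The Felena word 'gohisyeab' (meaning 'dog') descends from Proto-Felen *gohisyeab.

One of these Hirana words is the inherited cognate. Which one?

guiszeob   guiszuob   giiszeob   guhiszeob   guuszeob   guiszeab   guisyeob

Hirana: *gohisyeab > gohiszeab > goiszeab > guiszeab > guiszeob  (by unconditioned shift, h-loss, vowel merger, vowel merger)

guiszeob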